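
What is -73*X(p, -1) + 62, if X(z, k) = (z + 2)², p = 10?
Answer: -10450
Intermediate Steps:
X(z, k) = (2 + z)²
-73*X(p, -1) + 62 = -73*(2 + 10)² + 62 = -73*12² + 62 = -73*144 + 62 = -10512 + 62 = -10450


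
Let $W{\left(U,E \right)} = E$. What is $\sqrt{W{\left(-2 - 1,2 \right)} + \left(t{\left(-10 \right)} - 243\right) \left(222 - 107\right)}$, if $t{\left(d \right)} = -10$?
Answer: $i \sqrt{29093} \approx 170.57 i$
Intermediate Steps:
$\sqrt{W{\left(-2 - 1,2 \right)} + \left(t{\left(-10 \right)} - 243\right) \left(222 - 107\right)} = \sqrt{2 + \left(-10 - 243\right) \left(222 - 107\right)} = \sqrt{2 - 29095} = \sqrt{-29093} = i \sqrt{29093}$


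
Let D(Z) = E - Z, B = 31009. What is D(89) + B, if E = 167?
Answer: 31087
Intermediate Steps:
D(Z) = 167 - Z
D(89) + B = (167 - 1*89) + 31009 = (167 - 89) + 31009 = 78 + 31009 = 31087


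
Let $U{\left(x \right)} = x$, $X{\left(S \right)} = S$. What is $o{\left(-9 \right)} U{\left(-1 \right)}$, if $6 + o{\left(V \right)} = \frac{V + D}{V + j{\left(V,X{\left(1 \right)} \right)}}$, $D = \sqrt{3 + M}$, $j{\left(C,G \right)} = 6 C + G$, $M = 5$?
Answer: $\frac{363}{62} + \frac{\sqrt{2}}{31} \approx 5.9005$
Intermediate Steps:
$j{\left(C,G \right)} = G + 6 C$
$D = 2 \sqrt{2}$ ($D = \sqrt{3 + 5} = \sqrt{8} = 2 \sqrt{2} \approx 2.8284$)
$o{\left(V \right)} = -6 + \frac{V + 2 \sqrt{2}}{1 + 7 V}$ ($o{\left(V \right)} = -6 + \frac{V + 2 \sqrt{2}}{V + \left(1 + 6 V\right)} = -6 + \frac{V + 2 \sqrt{2}}{1 + 7 V}$)
$o{\left(-9 \right)} U{\left(-1 \right)} = \frac{-6 - -369 + 2 \sqrt{2}}{1 + 7 \left(-9\right)} \left(-1\right) = \frac{-6 + 369 + 2 \sqrt{2}}{1 - 63} \left(-1\right) = \frac{363 + 2 \sqrt{2}}{-62} \left(-1\right) = - \frac{363 + 2 \sqrt{2}}{62} \left(-1\right) = \left(- \frac{363}{62} - \frac{\sqrt{2}}{31}\right) \left(-1\right) = \frac{363}{62} + \frac{\sqrt{2}}{31}$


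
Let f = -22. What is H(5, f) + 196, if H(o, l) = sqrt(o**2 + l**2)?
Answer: 196 + sqrt(509) ≈ 218.56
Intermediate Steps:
H(o, l) = sqrt(l**2 + o**2)
H(5, f) + 196 = sqrt((-22)**2 + 5**2) + 196 = sqrt(484 + 25) + 196 = sqrt(509) + 196 = 196 + sqrt(509)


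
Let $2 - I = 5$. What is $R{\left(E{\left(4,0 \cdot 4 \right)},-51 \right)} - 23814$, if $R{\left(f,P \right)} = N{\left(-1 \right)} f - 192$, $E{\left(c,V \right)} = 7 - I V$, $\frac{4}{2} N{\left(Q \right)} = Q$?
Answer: $- \frac{48019}{2} \approx -24010.0$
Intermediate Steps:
$I = -3$ ($I = 2 - 5 = -3$)
$N{\left(Q \right)} = \frac{Q}{2}$
$E{\left(c,V \right)} = 7 + 3 V$ ($E{\left(c,V \right)} = 7 - - 3 V = 7 + 3 V$)
$R{\left(f,P \right)} = -192 - \frac{f}{2}$ ($R{\left(f,P \right)} = \frac{1}{2} \left(-1\right) f - 192 = - \frac{f}{2} - 192 = -192 - \frac{f}{2}$)
$R{\left(E{\left(4,0 \cdot 4 \right)},-51 \right)} - 23814 = \left(-192 - \frac{7 + 3 \cdot 0 \cdot 4}{2}\right) - 23814 = \left(-192 - \frac{7 + 3 \cdot 0}{2}\right) - 23814 = \left(-192 - \frac{7 + 0}{2}\right) - 23814 = \left(-192 - \frac{7}{2}\right) - 23814 = - \frac{391}{2} - 23814 = - \frac{48019}{2}$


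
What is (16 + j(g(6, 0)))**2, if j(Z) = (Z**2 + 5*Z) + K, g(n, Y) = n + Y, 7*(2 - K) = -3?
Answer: 349281/49 ≈ 7128.2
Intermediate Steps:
K = 17/7 (K = 2 - 1/7*(-3) = 2 + 3/7 = 17/7 ≈ 2.4286)
g(n, Y) = Y + n
j(Z) = 17/7 + Z**2 + 5*Z (j(Z) = (Z**2 + 5*Z) + 17/7 = 17/7 + Z**2 + 5*Z)
(16 + j(g(6, 0)))**2 = (16 + (17/7 + (0 + 6)**2 + 5*(0 + 6)))**2 = (16 + (17/7 + 6**2 + 5*6))**2 = (16 + (17/7 + 36 + 30))**2 = (16 + 479/7)**2 = (591/7)**2 = 349281/49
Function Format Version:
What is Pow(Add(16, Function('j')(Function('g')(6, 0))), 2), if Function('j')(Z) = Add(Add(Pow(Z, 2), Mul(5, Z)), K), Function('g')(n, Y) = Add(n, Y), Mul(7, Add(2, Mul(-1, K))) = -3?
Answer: Rational(349281, 49) ≈ 7128.2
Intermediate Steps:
K = Rational(17, 7) (K = Add(2, Mul(Rational(-1, 7), -3)) = Add(2, Rational(3, 7)) = Rational(17, 7) ≈ 2.4286)
Function('g')(n, Y) = Add(Y, n)
Function('j')(Z) = Add(Rational(17, 7), Pow(Z, 2), Mul(5, Z)) (Function('j')(Z) = Add(Add(Pow(Z, 2), Mul(5, Z)), Rational(17, 7)) = Add(Rational(17, 7), Pow(Z, 2), Mul(5, Z)))
Pow(Add(16, Function('j')(Function('g')(6, 0))), 2) = Pow(Add(16, Add(Rational(17, 7), Pow(Add(0, 6), 2), Mul(5, Add(0, 6)))), 2) = Pow(Add(16, Add(Rational(17, 7), Pow(6, 2), Mul(5, 6))), 2) = Pow(Add(16, Add(Rational(17, 7), 36, 30)), 2) = Pow(Add(16, Rational(479, 7)), 2) = Pow(Rational(591, 7), 2) = Rational(349281, 49)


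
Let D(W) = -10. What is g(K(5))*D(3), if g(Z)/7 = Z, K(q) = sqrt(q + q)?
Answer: -70*sqrt(10) ≈ -221.36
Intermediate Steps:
K(q) = sqrt(2)*sqrt(q) (K(q) = sqrt(2*q) = sqrt(2)*sqrt(q))
g(Z) = 7*Z
g(K(5))*D(3) = (7*(sqrt(2)*sqrt(5)))*(-10) = (7*sqrt(10))*(-10) = -70*sqrt(10)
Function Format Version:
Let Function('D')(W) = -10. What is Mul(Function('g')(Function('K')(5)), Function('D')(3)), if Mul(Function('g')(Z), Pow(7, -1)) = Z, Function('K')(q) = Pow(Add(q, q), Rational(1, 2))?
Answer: Mul(-70, Pow(10, Rational(1, 2))) ≈ -221.36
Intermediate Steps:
Function('K')(q) = Mul(Pow(2, Rational(1, 2)), Pow(q, Rational(1, 2))) (Function('K')(q) = Pow(Mul(2, q), Rational(1, 2)) = Mul(Pow(2, Rational(1, 2)), Pow(q, Rational(1, 2))))
Function('g')(Z) = Mul(7, Z)
Mul(Function('g')(Function('K')(5)), Function('D')(3)) = Mul(Mul(7, Mul(Pow(2, Rational(1, 2)), Pow(5, Rational(1, 2)))), -10) = Mul(Mul(7, Pow(10, Rational(1, 2))), -10) = Mul(-70, Pow(10, Rational(1, 2)))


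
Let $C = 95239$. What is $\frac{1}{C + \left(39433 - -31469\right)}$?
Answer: $\frac{1}{166141} \approx 6.019 \cdot 10^{-6}$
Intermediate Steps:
$\frac{1}{C + \left(39433 - -31469\right)} = \frac{1}{95239 + \left(39433 - -31469\right)} = \frac{1}{95239 + \left(39433 + 31469\right)} = \frac{1}{95239 + 70902} = \frac{1}{166141}$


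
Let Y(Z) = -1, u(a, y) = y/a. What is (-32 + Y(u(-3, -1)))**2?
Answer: 1089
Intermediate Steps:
(-32 + Y(u(-3, -1)))**2 = (-32 - 1)**2 = (-33)**2 = 1089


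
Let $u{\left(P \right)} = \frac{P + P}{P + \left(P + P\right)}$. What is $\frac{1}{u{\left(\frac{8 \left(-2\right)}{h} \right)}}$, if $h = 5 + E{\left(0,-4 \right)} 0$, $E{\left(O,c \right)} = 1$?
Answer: $\frac{3}{2} \approx 1.5$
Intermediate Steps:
$h = 5$ ($h = 5 + 1 \cdot 0 = 5 + 0 = 5$)
$u{\left(P \right)} = \frac{2}{3}$ ($u{\left(P \right)} = \frac{2 P}{P + 2 P} = \frac{2 P}{3 P} = 2 P \frac{1}{3 P} = \frac{2}{3}$)
$\frac{1}{u{\left(\frac{8 \left(-2\right)}{h} \right)}} = \frac{1}{\frac{2}{3}} = \frac{3}{2}$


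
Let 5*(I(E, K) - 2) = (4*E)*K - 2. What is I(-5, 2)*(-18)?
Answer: 576/5 ≈ 115.20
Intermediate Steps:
I(E, K) = 8/5 + 4*E*K/5 (I(E, K) = 2 + ((4*E)*K - 2)/5 = 2 + (4*E*K - 2)/5 = 2 + (-2 + 4*E*K)/5 = 2 + (-2/5 + 4*E*K/5) = 8/5 + 4*E*K/5)
I(-5, 2)*(-18) = (8/5 + (4/5)*(-5)*2)*(-18) = (8/5 - 8)*(-18) = -32/5*(-18) = 576/5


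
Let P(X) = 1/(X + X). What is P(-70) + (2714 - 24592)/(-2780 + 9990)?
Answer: -43859/14420 ≈ -3.0415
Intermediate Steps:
P(X) = 1/(2*X)
P(-70) + (2714 - 24592)/(-2780 + 9990) = (½)/(-70) + (2714 - 24592)/(-2780 + 9990) = (½)*(-1/70) - 21878/7210 = -1/140 - 21878*1/7210 = -1/140 - 10939/3605 = -43859/14420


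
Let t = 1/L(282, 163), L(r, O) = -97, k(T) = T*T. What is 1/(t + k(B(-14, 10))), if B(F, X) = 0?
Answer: -97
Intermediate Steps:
k(T) = T²
t = -1/97 (t = 1/(-97) = -1/97 ≈ -0.010309)
1/(t + k(B(-14, 10))) = 1/(-1/97 + 0²) = 1/(-1/97 + 0) = 1/(-1/97) = -97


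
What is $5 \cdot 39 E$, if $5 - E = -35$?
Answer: $7800$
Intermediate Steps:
$E = 40$ ($E = 5 - -35 = 5 + 35 = 40$)
$5 \cdot 39 E = 5 \cdot 39 \cdot 40 = 195 \cdot 40 = 7800$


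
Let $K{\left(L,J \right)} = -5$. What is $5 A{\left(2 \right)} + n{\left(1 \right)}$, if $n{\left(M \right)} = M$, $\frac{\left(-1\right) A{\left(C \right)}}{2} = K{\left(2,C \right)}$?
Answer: $51$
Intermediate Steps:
$A{\left(C \right)} = 10$ ($A{\left(C \right)} = \left(-2\right) \left(-5\right) = 10$)
$5 A{\left(2 \right)} + n{\left(1 \right)} = 5 \cdot 10 + 1 = 50 + 1 = 51$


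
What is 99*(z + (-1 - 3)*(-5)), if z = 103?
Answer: 12177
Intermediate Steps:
99*(z + (-1 - 3)*(-5)) = 99*(103 + (-1 - 3)*(-5)) = 99*(103 - 4*(-5)) = 99*(103 + 20) = 99*123 = 12177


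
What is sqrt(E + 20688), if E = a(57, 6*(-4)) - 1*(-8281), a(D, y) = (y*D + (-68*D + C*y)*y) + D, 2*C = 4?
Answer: sqrt(121834) ≈ 349.05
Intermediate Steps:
C = 2 (C = (1/2)*4 = 2)
a(D, y) = D + D*y + y*(-68*D + 2*y) (a(D, y) = (y*D + (-68*D + 2*y)*y) + D = (D*y + y*(-68*D + 2*y)) + D = D + D*y + y*(-68*D + 2*y))
E = 101146 (E = (57 + 2*(6*(-4))**2 - 67*57*6*(-4)) - 1*(-8281) = (57 + 2*(-24)**2 - 67*57*(-24)) + 8281 = (57 + 2*576 + 91656) + 8281 = (57 + 1152 + 91656) + 8281 = 92865 + 8281 = 101146)
sqrt(E + 20688) = sqrt(101146 + 20688) = sqrt(121834)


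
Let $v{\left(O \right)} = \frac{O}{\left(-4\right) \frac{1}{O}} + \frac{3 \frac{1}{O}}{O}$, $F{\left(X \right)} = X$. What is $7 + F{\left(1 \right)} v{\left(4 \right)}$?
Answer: $\frac{51}{16} \approx 3.1875$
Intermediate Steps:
$v{\left(O \right)} = \frac{3}{O^{2}} - \frac{O^{2}}{4}$ ($v{\left(O \right)} = O \left(- \frac{O}{4}\right) + \frac{3}{O^{2}} = - \frac{O^{2}}{4} + \frac{3}{O^{2}} = \frac{3}{O^{2}} - \frac{O^{2}}{4}$)
$7 + F{\left(1 \right)} v{\left(4 \right)} = 7 + 1 \frac{12 - 4^{4}}{4 \cdot 16} = 7 + 1 \cdot \frac{1}{4} \cdot \frac{1}{16} \left(12 - 256\right) = 7 + 1 \cdot \frac{1}{4} \cdot \frac{1}{16} \left(-244\right) = 7 + 1 \left(- \frac{61}{16}\right) = 7 - \frac{61}{16} = \frac{51}{16}$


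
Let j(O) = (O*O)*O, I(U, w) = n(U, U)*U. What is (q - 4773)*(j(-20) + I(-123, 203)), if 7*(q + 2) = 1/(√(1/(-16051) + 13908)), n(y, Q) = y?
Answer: -34040975 + 7129*√3583182014657/1562661149 ≈ -3.4041e+7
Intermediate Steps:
I(U, w) = U² (I(U, w) = U*U = U²)
j(O) = O³ (j(O) = O²*O = O³)
q = -2 + √3583182014657/1562661149 (q = -2 + 1/(7*(√(1/(-16051) + 13908))) = -2 + 1/(7*(√(-1/16051 + 13908))) = -2 + 1/(7*(√(223237307/16051))) = -2 + 1/(7*((√3583182014657/16051))) = -2 + (√3583182014657/223237307)/7 = -2 + √3583182014657/1562661149 ≈ -1.9988)
(q - 4773)*(j(-20) + I(-123, 203)) = ((-2 + √3583182014657/1562661149) - 4773)*((-20)³ + (-123)²) = (-4775 + √3583182014657/1562661149)*(-8000 + 15129) = (-4775 + √3583182014657/1562661149)*7129 = -34040975 + 7129*√3583182014657/1562661149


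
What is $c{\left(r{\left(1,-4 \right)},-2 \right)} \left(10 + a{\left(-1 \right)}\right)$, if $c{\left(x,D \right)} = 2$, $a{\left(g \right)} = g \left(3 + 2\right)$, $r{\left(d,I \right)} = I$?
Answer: $10$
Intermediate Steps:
$a{\left(g \right)} = 5 g$ ($a{\left(g \right)} = g 5 = 5 g$)
$c{\left(r{\left(1,-4 \right)},-2 \right)} \left(10 + a{\left(-1 \right)}\right) = 2 \left(10 + 5 \left(-1\right)\right) = 2 \left(10 - 5\right) = 2 \cdot 5 = 10$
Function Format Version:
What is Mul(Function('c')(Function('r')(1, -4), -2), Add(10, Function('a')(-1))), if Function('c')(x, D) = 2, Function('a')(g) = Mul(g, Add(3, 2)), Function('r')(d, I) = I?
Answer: 10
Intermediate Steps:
Function('a')(g) = Mul(5, g) (Function('a')(g) = Mul(g, 5) = Mul(5, g))
Mul(Function('c')(Function('r')(1, -4), -2), Add(10, Function('a')(-1))) = Mul(2, Add(10, Mul(5, -1))) = Mul(2, Add(10, -5)) = Mul(2, 5) = 10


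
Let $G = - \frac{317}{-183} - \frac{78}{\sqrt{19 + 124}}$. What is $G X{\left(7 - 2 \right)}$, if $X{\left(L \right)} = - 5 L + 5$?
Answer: $- \frac{6340}{183} + \frac{120 \sqrt{143}}{11} \approx 95.809$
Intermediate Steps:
$X{\left(L \right)} = 5 - 5 L$
$G = \frac{317}{183} - \frac{6 \sqrt{143}}{11}$ ($G = \left(-317\right) \left(- \frac{1}{183}\right) - \frac{78}{\sqrt{143}} = \frac{317}{183} - 78 \frac{\sqrt{143}}{143} = \frac{317}{183} - \frac{6 \sqrt{143}}{11} \approx -4.7905$)
$G X{\left(7 - 2 \right)} = \left(\frac{317}{183} - \frac{6 \sqrt{143}}{11}\right) \left(5 - 5 \left(7 - 2\right)\right) = \left(\frac{317}{183} - \frac{6 \sqrt{143}}{11}\right) \left(5 - 25\right) = \left(\frac{317}{183} - \frac{6 \sqrt{143}}{11}\right) \left(-20\right) = - \frac{6340}{183} + \frac{120 \sqrt{143}}{11}$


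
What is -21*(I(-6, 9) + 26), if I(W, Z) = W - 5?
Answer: -315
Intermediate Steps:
I(W, Z) = -5 + W
-21*(I(-6, 9) + 26) = -21*((-5 - 6) + 26) = -21*(-11 + 26) = -21*15 = -315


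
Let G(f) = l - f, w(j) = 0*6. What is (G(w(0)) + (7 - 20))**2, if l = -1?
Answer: 196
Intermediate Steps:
w(j) = 0
G(f) = -1 - f
(G(w(0)) + (7 - 20))**2 = ((-1 - 1*0) + (7 - 20))**2 = ((-1 + 0) - 13)**2 = (-1 - 13)**2 = (-14)**2 = 196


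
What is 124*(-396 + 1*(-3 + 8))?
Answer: -48484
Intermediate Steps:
124*(-396 + 1*(-3 + 8)) = 124*(-396 + 1*5) = 124*(-396 + 5) = 124*(-391) = -48484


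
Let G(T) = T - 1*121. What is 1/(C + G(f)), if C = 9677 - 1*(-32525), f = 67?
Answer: 1/42148 ≈ 2.3726e-5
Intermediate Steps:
G(T) = -121 + T (G(T) = T - 121 = -121 + T)
C = 42202 (C = 9677 + 32525 = 42202)
1/(C + G(f)) = 1/(42202 + (-121 + 67)) = 1/(42202 - 54) = 1/42148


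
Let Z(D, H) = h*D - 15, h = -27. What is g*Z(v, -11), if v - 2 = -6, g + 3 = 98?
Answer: 8835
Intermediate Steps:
g = 95 (g = -3 + 98 = 95)
v = -4 (v = 2 - 6 = -4)
Z(D, H) = -15 - 27*D (Z(D, H) = -27*D - 15 = -15 - 27*D)
g*Z(v, -11) = 95*(-15 - 27*(-4)) = 95*(-15 + 108) = 95*93 = 8835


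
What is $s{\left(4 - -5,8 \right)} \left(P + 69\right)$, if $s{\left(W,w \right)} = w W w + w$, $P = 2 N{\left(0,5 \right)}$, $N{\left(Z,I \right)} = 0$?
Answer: $40296$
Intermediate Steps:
$P = 0$ ($P = 2 \cdot 0 = 0$)
$s{\left(W,w \right)} = w + W w^{2}$ ($s{\left(W,w \right)} = W w w + w = W w^{2} + w = w + W w^{2}$)
$s{\left(4 - -5,8 \right)} \left(P + 69\right) = 8 \left(1 + \left(4 - -5\right) 8\right) \left(0 + 69\right) = 8 \left(1 + \left(4 + 5\right) 8\right) 69 = 8 \left(1 + 9 \cdot 8\right) 69 = 8 \left(1 + 72\right) 69 = 8 \cdot 73 \cdot 69 = 584 \cdot 69 = 40296$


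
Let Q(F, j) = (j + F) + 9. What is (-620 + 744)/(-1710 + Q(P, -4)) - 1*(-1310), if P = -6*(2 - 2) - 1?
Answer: 1117368/853 ≈ 1309.9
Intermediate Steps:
P = -1 (P = -6*0 - 1 = -3*0 - 1 = 0 - 1 = -1)
Q(F, j) = 9 + F + j (Q(F, j) = (F + j) + 9 = 9 + F + j)
(-620 + 744)/(-1710 + Q(P, -4)) - 1*(-1310) = (-620 + 744)/(-1710 + (9 - 1 - 4)) - 1*(-1310) = 124/(-1710 + 4) + 1310 = 124/(-1706) + 1310 = 124*(-1/1706) + 1310 = -62/853 + 1310 = 1117368/853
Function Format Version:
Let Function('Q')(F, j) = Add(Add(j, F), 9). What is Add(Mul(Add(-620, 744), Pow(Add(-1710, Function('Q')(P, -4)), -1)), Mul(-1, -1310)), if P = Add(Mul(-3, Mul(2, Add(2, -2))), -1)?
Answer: Rational(1117368, 853) ≈ 1309.9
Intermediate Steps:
P = -1 (P = Add(Mul(-3, Mul(2, 0)), -1) = Add(Mul(-3, 0), -1) = Add(0, -1) = -1)
Function('Q')(F, j) = Add(9, F, j) (Function('Q')(F, j) = Add(Add(F, j), 9) = Add(9, F, j))
Add(Mul(Add(-620, 744), Pow(Add(-1710, Function('Q')(P, -4)), -1)), Mul(-1, -1310)) = Add(Mul(Add(-620, 744), Pow(Add(-1710, Add(9, -1, -4)), -1)), Mul(-1, -1310)) = Add(Mul(124, Pow(Add(-1710, 4), -1)), 1310) = Add(Mul(124, Pow(-1706, -1)), 1310) = Add(Mul(124, Rational(-1, 1706)), 1310) = Add(Rational(-62, 853), 1310) = Rational(1117368, 853)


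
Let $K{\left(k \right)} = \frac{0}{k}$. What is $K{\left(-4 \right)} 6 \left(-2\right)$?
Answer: $0$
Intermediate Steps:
$K{\left(k \right)} = 0$
$K{\left(-4 \right)} 6 \left(-2\right) = 0 \cdot 6 \left(-2\right) = 0 \left(-2\right) = 0$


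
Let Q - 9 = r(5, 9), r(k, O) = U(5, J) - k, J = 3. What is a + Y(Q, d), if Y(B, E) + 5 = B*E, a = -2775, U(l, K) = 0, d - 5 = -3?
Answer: -2772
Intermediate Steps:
d = 2 (d = 5 - 3 = 2)
r(k, O) = -k (r(k, O) = 0 - k = -k)
Q = 4 (Q = 9 - 1*5 = 9 - 5 = 4)
Y(B, E) = -5 + B*E
a + Y(Q, d) = -2775 + (-5 + 4*2) = -2775 + (-5 + 8) = -2775 + 3 = -2772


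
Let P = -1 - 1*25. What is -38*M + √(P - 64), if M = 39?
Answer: -1482 + 3*I*√10 ≈ -1482.0 + 9.4868*I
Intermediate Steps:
P = -26 (P = -1 - 25 = -26)
-38*M + √(P - 64) = -38*39 + √(-26 - 64) = -1482 + √(-90) = -1482 + 3*I*√10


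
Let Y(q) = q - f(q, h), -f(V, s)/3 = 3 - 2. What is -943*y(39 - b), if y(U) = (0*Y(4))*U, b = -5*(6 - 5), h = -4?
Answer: 0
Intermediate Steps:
b = -5 (b = -5*1 = -5)
f(V, s) = -3 (f(V, s) = -3*(3 - 2) = -3*1 = -3)
Y(q) = 3 + q (Y(q) = q - 1*(-3) = q + 3 = 3 + q)
y(U) = 0 (y(U) = (0*(3 + 4))*U = (0*7)*U = 0*U = 0)
-943*y(39 - b) = -943*0 = 0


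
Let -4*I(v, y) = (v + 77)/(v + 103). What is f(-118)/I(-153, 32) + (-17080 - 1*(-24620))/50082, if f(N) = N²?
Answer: -17433472570/475779 ≈ -36642.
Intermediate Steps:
I(v, y) = -(77 + v)/(4*(103 + v)) (I(v, y) = -(v + 77)/(4*(v + 103)) = -(77 + v)/(4*(103 + v)))
f(-118)/I(-153, 32) + (-17080 - 1*(-24620))/50082 = (-118)²/(((-77 - 1*(-153))/(4*(103 - 153)))) + (-17080 - 1*(-24620))/50082 = 13924/(((¼)*(-77 + 153)/(-50))) + (-17080 + 24620)*(1/50082) = 13924/(((¼)*(-1/50)*76)) + 7540*(1/50082) = 13924/(-19/50) + 3770/25041 = 13924*(-50/19) + 3770/25041 = -696200/19 + 3770/25041 = -17433472570/475779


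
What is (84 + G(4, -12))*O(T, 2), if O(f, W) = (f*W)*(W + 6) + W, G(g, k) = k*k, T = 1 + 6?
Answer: 25992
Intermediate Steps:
T = 7
G(g, k) = k**2
O(f, W) = W + W*f*(6 + W) (O(f, W) = (W*f)*(6 + W) + W = W*f*(6 + W) + W = W + W*f*(6 + W))
(84 + G(4, -12))*O(T, 2) = (84 + (-12)**2)*(2*(1 + 6*7 + 2*7)) = (84 + 144)*(2*(1 + 42 + 14)) = 228*(2*57) = 228*114 = 25992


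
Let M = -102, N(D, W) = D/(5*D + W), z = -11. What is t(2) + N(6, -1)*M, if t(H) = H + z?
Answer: -873/29 ≈ -30.103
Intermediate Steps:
N(D, W) = D/(W + 5*D)
t(H) = -11 + H (t(H) = H - 11 = -11 + H)
t(2) + N(6, -1)*M = (-11 + 2) + (6/(-1 + 5*6))*(-102) = -9 + (6/(-1 + 30))*(-102) = -9 + (6/29)*(-102) = -9 - 612/29 = -873/29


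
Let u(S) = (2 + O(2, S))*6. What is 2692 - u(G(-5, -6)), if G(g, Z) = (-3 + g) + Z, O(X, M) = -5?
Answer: 2710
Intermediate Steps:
G(g, Z) = -3 + Z + g
u(S) = -18 (u(S) = (2 - 5)*6 = -3*6 = -18)
2692 - u(G(-5, -6)) = 2692 - 1*(-18) = 2692 + 18 = 2710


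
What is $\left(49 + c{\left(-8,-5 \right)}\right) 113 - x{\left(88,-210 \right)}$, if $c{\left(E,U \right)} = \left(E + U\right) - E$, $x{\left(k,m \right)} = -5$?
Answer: $4977$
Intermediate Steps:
$c{\left(E,U \right)} = U$
$\left(49 + c{\left(-8,-5 \right)}\right) 113 - x{\left(88,-210 \right)} = \left(49 - 5\right) 113 - -5 = 44 \cdot 113 + 5 = 4972 + 5 = 4977$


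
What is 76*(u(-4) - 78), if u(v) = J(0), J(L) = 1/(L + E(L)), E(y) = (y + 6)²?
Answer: -53333/9 ≈ -5925.9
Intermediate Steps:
E(y) = (6 + y)²
J(L) = 1/(L + (6 + L)²)
u(v) = 1/36 (u(v) = 1/(0 + (6 + 0)²) = 1/(0 + 6²) = 1/(0 + 36) = 1/36)
76*(u(-4) - 78) = 76*(1/36 - 78) = 76*(-2807/36) = -53333/9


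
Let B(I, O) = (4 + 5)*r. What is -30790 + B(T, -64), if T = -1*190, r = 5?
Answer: -30745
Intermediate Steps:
T = -190
B(I, O) = 45 (B(I, O) = (4 + 5)*5 = 9*5 = 45)
-30790 + B(T, -64) = -30790 + 45 = -30745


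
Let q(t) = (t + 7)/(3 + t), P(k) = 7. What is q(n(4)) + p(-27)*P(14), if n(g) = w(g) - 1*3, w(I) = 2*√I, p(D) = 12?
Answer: 86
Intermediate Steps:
n(g) = -3 + 2*√g (n(g) = 2*√g - 1*3 = 2*√g - 3 = -3 + 2*√g)
q(t) = (7 + t)/(3 + t)
q(n(4)) + p(-27)*P(14) = (7 + (-3 + 2*√4))/(3 + (-3 + 2*√4)) + 12*7 = (7 + (-3 + 2*2))/(3 + (-3 + 2*2)) + 84 = (7 + (-3 + 4))/(3 + (-3 + 4)) + 84 = (7 + 1)/(3 + 1) + 84 = 8/4 + 84 = (¼)*8 + 84 = 2 + 84 = 86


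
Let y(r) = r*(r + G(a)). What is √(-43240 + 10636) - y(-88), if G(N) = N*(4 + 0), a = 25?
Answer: 1056 + 2*I*√8151 ≈ 1056.0 + 180.57*I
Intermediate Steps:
G(N) = 4*N (G(N) = N*4 = 4*N)
y(r) = r*(100 + r) (y(r) = r*(r + 4*25) = r*(r + 100) = r*(100 + r))
√(-43240 + 10636) - y(-88) = √(-43240 + 10636) - (-88)*(100 - 88) = √(-32604) - (-88)*12 = 2*I*√8151 - 1*(-1056) = 2*I*√8151 + 1056 = 1056 + 2*I*√8151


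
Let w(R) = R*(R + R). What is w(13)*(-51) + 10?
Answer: -17228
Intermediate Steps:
w(R) = 2*R² (w(R) = R*(2*R) = 2*R²)
w(13)*(-51) + 10 = (2*13²)*(-51) + 10 = (2*169)*(-51) + 10 = 338*(-51) + 10 = -17238 + 10 = -17228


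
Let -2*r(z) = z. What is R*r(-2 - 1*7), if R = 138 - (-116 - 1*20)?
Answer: 1233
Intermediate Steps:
r(z) = -z/2
R = 274 (R = 138 - (-116 - 20) = 138 - 1*(-136) = 138 + 136 = 274)
R*r(-2 - 1*7) = 274*(-(-2 - 1*7)/2) = 274*(-(-2 - 7)/2) = 274*(-½*(-9)) = 274*(9/2) = 1233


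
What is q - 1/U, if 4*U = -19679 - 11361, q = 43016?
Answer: 333804161/7760 ≈ 43016.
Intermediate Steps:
U = -7760 (U = (-19679 - 11361)/4 = (¼)*(-31040) = -7760)
q - 1/U = 43016 - 1/(-7760) = 43016 - 1*(-1/7760) = 43016 + 1/7760 = 333804161/7760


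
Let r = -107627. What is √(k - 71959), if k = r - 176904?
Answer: 3*I*√39610 ≈ 597.07*I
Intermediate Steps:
k = -284531 (k = -107627 - 176904 = -284531)
√(k - 71959) = √(-284531 - 71959) = √(-356490) = 3*I*√39610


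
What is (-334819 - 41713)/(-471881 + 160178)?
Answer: 376532/311703 ≈ 1.2080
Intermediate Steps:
(-334819 - 41713)/(-471881 + 160178) = -376532/(-311703) = -376532*(-1/311703) = 376532/311703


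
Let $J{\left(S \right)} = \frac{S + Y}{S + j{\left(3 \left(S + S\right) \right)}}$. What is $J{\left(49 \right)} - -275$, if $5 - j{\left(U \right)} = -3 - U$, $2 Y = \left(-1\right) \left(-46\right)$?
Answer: $\frac{10733}{39} \approx 275.21$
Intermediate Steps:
$Y = 23$ ($Y = \frac{\left(-1\right) \left(-46\right)}{2} = \frac{1}{2} \cdot 46 = 23$)
$j{\left(U \right)} = 8 + U$ ($j{\left(U \right)} = 5 - \left(-3 - U\right) = 5 + \left(3 + U\right) = 8 + U$)
$J{\left(S \right)} = \frac{23 + S}{8 + 7 S}$ ($J{\left(S \right)} = \frac{S + 23}{S + \left(8 + 3 \left(S + S\right)\right)} = \frac{23 + S}{S + \left(8 + 3 \cdot 2 S\right)} = \frac{23 + S}{S + \left(8 + 6 S\right)} = \frac{23 + S}{8 + 7 S}$)
$J{\left(49 \right)} - -275 = \frac{23 + 49}{8 + 7 \cdot 49} - -275 = \frac{1}{8 + 343} \cdot 72 + 275 = \frac{1}{351} \cdot 72 + 275 = \frac{8}{39} + 275 = \frac{10733}{39}$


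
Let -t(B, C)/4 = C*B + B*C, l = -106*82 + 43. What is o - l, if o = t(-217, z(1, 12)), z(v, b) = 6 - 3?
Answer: 13857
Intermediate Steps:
z(v, b) = 3
l = -8649 (l = -8692 + 43 = -8649)
t(B, C) = -8*B*C (t(B, C) = -4*(C*B + B*C) = -4*(B*C + B*C) = -8*B*C)
o = 5208 (o = -8*(-217)*3 = 5208)
o - l = 5208 - 1*(-8649) = 5208 + 8649 = 13857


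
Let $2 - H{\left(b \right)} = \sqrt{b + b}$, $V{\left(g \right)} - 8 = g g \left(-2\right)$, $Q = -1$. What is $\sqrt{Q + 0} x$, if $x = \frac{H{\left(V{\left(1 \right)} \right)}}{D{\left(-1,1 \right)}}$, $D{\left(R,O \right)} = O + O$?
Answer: $i \left(1 - \sqrt{3}\right) \approx - 0.73205 i$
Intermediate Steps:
$D{\left(R,O \right)} = 2 O$
$V{\left(g \right)} = 8 - 2 g^{2}$ ($V{\left(g \right)} = 8 + g g \left(-2\right) = 8 + g^{2} \left(-2\right) = 8 - 2 g^{2}$)
$H{\left(b \right)} = 2 - \sqrt{2} \sqrt{b}$ ($H{\left(b \right)} = 2 - \sqrt{b + b} = 2 - \sqrt{2 b} = 2 - \sqrt{2} \sqrt{b}$)
$x = 1 - \sqrt{3}$ ($x = \frac{2 - \sqrt{2} \sqrt{8 - 2 \cdot 1^{2}}}{2 \cdot 1} = \frac{2 - \sqrt{2} \sqrt{8 - 2}}{2} = \left(2 - \sqrt{2} \sqrt{8 - 2}\right) \frac{1}{2} = \left(2 - \sqrt{2} \sqrt{6}\right) \frac{1}{2} = \left(2 - 2 \sqrt{3}\right) \frac{1}{2} = 1 - \sqrt{3} \approx -0.73205$)
$\sqrt{Q + 0} x = \sqrt{-1 + 0} \left(1 - \sqrt{3}\right) = \sqrt{-1} \left(1 - \sqrt{3}\right) = i \left(1 - \sqrt{3}\right)$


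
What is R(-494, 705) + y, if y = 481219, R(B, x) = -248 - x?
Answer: 480266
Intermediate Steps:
R(-494, 705) + y = (-248 - 1*705) + 481219 = (-248 - 705) + 481219 = -953 + 481219 = 480266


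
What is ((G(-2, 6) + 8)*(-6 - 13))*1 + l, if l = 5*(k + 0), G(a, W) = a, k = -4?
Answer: -134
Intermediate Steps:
l = -20 (l = 5*(-4 + 0) = 5*(-4) = -20)
((G(-2, 6) + 8)*(-6 - 13))*1 + l = ((-2 + 8)*(-6 - 13))*1 - 20 = (6*(-19))*1 - 20 = -114*1 - 20 = -114 - 20 = -134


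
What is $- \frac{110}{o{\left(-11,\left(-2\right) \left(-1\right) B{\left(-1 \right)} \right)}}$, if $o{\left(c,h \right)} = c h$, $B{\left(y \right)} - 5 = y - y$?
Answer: $1$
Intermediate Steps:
$B{\left(y \right)} = 5$ ($B{\left(y \right)} = 5 + \left(y - y\right) = 5 + 0 = 5$)
$- \frac{110}{o{\left(-11,\left(-2\right) \left(-1\right) B{\left(-1 \right)} \right)}} = - \frac{110}{\left(-11\right) \left(-2\right) \left(-1\right) 5} = - \frac{110}{\left(-11\right) 2 \cdot 5} = - \frac{110}{\left(-11\right) 10} = - \frac{110}{-110} = \left(-110\right) \left(- \frac{1}{110}\right) = 1$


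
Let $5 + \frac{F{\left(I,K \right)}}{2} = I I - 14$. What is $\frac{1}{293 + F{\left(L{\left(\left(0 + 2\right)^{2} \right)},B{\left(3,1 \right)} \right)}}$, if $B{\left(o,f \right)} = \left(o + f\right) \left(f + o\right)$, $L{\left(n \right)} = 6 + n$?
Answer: $\frac{1}{455} \approx 0.0021978$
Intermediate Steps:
$B{\left(o,f \right)} = \left(f + o\right)^{2}$ ($B{\left(o,f \right)} = \left(f + o\right) \left(f + o\right) = \left(f + o\right)^{2}$)
$F{\left(I,K \right)} = -38 + 2 I^{2}$ ($F{\left(I,K \right)} = -10 + 2 \left(I I - 14\right) = -10 + 2 \left(I^{2} - 14\right) = -10 + 2 \left(-14 + I^{2}\right) = -10 + \left(-28 + 2 I^{2}\right) = -38 + 2 I^{2}$)
$\frac{1}{293 + F{\left(L{\left(\left(0 + 2\right)^{2} \right)},B{\left(3,1 \right)} \right)}} = \frac{1}{293 - \left(38 - 2 \left(6 + \left(0 + 2\right)^{2}\right)^{2}\right)} = \frac{1}{293 - \left(38 - 2 \left(6 + 2^{2}\right)^{2}\right)} = \frac{1}{293 - \left(38 - 2 \left(6 + 4\right)^{2}\right)} = \frac{1}{293 - \left(38 - 2 \cdot 10^{2}\right)} = \frac{1}{293 + \left(-38 + 2 \cdot 100\right)} = \frac{1}{293 + \left(-38 + 200\right)} = \frac{1}{293 + 162} = \frac{1}{455}$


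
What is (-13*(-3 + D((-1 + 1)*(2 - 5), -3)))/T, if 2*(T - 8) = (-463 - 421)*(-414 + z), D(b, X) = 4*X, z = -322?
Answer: 13/21688 ≈ 0.00059941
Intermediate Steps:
T = 325320 (T = 8 + ((-463 - 421)*(-414 - 322))/2 = 8 + (-884*(-736))/2 = 8 + (½)*650624 = 8 + 325312 = 325320)
(-13*(-3 + D((-1 + 1)*(2 - 5), -3)))/T = -13*(-3 + 4*(-3))/325320 = -13*(-3 - 12)*(1/325320) = -13*(-15)*(1/325320) = 195*(1/325320) = 13/21688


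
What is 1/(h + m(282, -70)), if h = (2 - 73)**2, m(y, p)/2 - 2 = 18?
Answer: 1/5081 ≈ 0.00019681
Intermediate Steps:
m(y, p) = 40 (m(y, p) = 4 + 2*18 = 4 + 36 = 40)
h = 5041 (h = (-71)**2 = 5041)
1/(h + m(282, -70)) = 1/(5041 + 40) = 1/5081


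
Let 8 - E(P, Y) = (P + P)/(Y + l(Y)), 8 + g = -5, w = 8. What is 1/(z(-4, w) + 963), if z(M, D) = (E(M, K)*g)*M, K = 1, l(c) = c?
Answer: 1/1587 ≈ 0.00063012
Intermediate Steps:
g = -13 (g = -8 - 5 = -13)
E(P, Y) = 8 - P/Y (E(P, Y) = 8 - (P + P)/(Y + Y) = 8 - 2*P/(2*Y) = 8 - 2*P*1/(2*Y) = 8 - P/Y)
z(M, D) = M*(-104 + 13*M) (z(M, D) = ((8 - 1*M/1)*(-13))*M = ((8 - 1*M*1)*(-13))*M = ((8 - M)*(-13))*M = (-104 + 13*M)*M = M*(-104 + 13*M))
1/(z(-4, w) + 963) = 1/(13*(-4)*(-8 - 4) + 963) = 1/(13*(-4)*(-12) + 963) = 1/(624 + 963) = 1/1587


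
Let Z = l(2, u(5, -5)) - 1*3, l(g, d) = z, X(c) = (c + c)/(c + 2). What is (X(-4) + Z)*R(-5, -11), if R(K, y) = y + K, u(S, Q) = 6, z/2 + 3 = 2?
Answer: 16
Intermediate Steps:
z = -2 (z = -6 + 2*2 = -6 + 4 = -2)
R(K, y) = K + y
X(c) = 2*c/(2 + c) (X(c) = (2*c)/(2 + c) = 2*c/(2 + c))
l(g, d) = -2
Z = -5 (Z = -2 - 1*3 = -2 - 3 = -5)
(X(-4) + Z)*R(-5, -11) = (2*(-4)/(2 - 4) - 5)*(-5 - 11) = (2*(-4)/(-2) - 5)*(-16) = (2*(-4)*(-½) - 5)*(-16) = (4 - 5)*(-16) = -1*(-16) = 16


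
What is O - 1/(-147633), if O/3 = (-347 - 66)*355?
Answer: -64935636884/147633 ≈ -4.3985e+5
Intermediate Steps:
O = -439845 (O = 3*((-347 - 66)*355) = 3*(-413*355) = 3*(-146615) = -439845)
O - 1/(-147633) = -439845 - 1/(-147633) = -439845 - 1*(-1/147633) = -439845 + 1/147633 = -64935636884/147633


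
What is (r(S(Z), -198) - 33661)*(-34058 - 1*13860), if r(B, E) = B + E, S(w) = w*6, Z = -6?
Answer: 1624180610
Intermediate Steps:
S(w) = 6*w
(r(S(Z), -198) - 33661)*(-34058 - 1*13860) = ((6*(-6) - 198) - 33661)*(-34058 - 1*13860) = ((-36 - 198) - 33661)*(-34058 - 13860) = (-234 - 33661)*(-47918) = -33895*(-47918) = 1624180610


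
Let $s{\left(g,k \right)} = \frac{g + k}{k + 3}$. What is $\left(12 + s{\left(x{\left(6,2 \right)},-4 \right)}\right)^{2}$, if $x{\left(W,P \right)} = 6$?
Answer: $100$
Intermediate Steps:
$s{\left(g,k \right)} = \frac{g + k}{3 + k}$
$\left(12 + s{\left(x{\left(6,2 \right)},-4 \right)}\right)^{2} = \left(12 + \frac{6 - 4}{3 - 4}\right)^{2} = \left(12 + \frac{1}{-1} \cdot 2\right)^{2} = \left(12 - 2\right)^{2} = 10^{2} = 100$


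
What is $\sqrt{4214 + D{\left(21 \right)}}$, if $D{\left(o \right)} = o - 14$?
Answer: $3 \sqrt{469} \approx 64.969$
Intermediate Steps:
$D{\left(o \right)} = -14 + o$ ($D{\left(o \right)} = o - 14 = -14 + o$)
$\sqrt{4214 + D{\left(21 \right)}} = \sqrt{4214 + \left(-14 + 21\right)} = \sqrt{4214 + 7} = \sqrt{4221} = 3 \sqrt{469}$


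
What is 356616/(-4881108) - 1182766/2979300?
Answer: -284819776397/605928544350 ≈ -0.47006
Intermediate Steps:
356616/(-4881108) - 1182766/2979300 = 356616*(-1/4881108) - 1182766*1/2979300 = -29718/406759 - 591383/1489650 = -284819776397/605928544350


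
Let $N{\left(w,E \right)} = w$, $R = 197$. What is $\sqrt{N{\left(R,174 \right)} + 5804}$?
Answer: $\sqrt{6001} \approx 77.466$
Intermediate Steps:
$\sqrt{N{\left(R,174 \right)} + 5804} = \sqrt{197 + 5804} = \sqrt{6001}$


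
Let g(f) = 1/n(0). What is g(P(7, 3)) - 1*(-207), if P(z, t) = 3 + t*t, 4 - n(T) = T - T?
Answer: 829/4 ≈ 207.25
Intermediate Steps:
n(T) = 4 (n(T) = 4 - (T - T) = 4 - 1*0 = 4 + 0 = 4)
P(z, t) = 3 + t**2
g(f) = 1/4
g(P(7, 3)) - 1*(-207) = 1/4 - 1*(-207) = 1/4 + 207 = 829/4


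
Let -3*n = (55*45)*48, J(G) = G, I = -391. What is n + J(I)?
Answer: -39991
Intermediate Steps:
n = -39600 (n = -55*45*48/3 = -825*48 = -⅓*118800 = -39600)
n + J(I) = -39600 - 391 = -39991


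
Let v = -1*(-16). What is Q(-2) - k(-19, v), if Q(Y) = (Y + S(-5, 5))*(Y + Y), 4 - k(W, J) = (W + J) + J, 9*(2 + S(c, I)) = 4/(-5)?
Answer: 1141/45 ≈ 25.356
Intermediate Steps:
S(c, I) = -94/45 (S(c, I) = -2 + (4/(-5))/9 = -2 + (4*(-1/5))/9 = -2 + (1/9)*(-4/5) = -2 - 4/45 = -94/45)
v = 16
k(W, J) = 4 - W - 2*J (k(W, J) = 4 - ((W + J) + J) = 4 - ((J + W) + J) = 4 - (W + 2*J) = 4 + (-W - 2*J) = 4 - W - 2*J)
Q(Y) = 2*Y*(-94/45 + Y) (Q(Y) = (Y - 94/45)*(Y + Y) = (-94/45 + Y)*(2*Y) = 2*Y*(-94/45 + Y))
Q(-2) - k(-19, v) = (2/45)*(-2)*(-94 + 45*(-2)) - (4 - 1*(-19) - 2*16) = (2/45)*(-2)*(-94 - 90) - (4 + 19 - 32) = (2/45)*(-2)*(-184) - 1*(-9) = 736/45 + 9 = 1141/45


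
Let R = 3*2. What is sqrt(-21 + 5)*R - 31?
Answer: -31 + 24*I ≈ -31.0 + 24.0*I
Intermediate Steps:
R = 6
sqrt(-21 + 5)*R - 31 = sqrt(-21 + 5)*6 - 31 = sqrt(-16)*6 - 31 = (4*I)*6 - 31 = 24*I - 31 = -31 + 24*I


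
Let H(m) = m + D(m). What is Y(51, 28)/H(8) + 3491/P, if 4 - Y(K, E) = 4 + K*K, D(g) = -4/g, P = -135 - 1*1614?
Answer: -3050221/8745 ≈ -348.80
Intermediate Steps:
P = -1749 (P = -135 - 1614 = -1749)
Y(K, E) = -K**2 (Y(K, E) = 4 - (4 + K*K) = 4 - (4 + K**2) = 4 + (-4 - K**2) = -K**2)
H(m) = m - 4/m
Y(51, 28)/H(8) + 3491/P = (-1*51**2)/(8 - 4/8) + 3491/(-1749) = (-1*2601)/(8 - 4*1/8) + 3491*(-1/1749) = -2601/(8 - 1/2) - 3491/1749 = -2601/15/2 - 3491/1749 = -2601*2/15 - 3491/1749 = -1734/5 - 3491/1749 = -3050221/8745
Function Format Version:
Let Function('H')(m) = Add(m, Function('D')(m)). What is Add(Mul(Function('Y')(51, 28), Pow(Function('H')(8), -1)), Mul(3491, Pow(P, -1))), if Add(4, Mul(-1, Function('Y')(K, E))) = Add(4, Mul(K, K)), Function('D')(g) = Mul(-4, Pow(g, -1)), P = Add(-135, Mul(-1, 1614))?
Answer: Rational(-3050221, 8745) ≈ -348.80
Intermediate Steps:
P = -1749 (P = Add(-135, -1614) = -1749)
Function('Y')(K, E) = Mul(-1, Pow(K, 2)) (Function('Y')(K, E) = Add(4, Mul(-1, Add(4, Mul(K, K)))) = Add(4, Mul(-1, Add(4, Pow(K, 2)))) = Add(4, Add(-4, Mul(-1, Pow(K, 2)))) = Mul(-1, Pow(K, 2)))
Function('H')(m) = Add(m, Mul(-4, Pow(m, -1)))
Add(Mul(Function('Y')(51, 28), Pow(Function('H')(8), -1)), Mul(3491, Pow(P, -1))) = Add(Mul(Mul(-1, Pow(51, 2)), Pow(Add(8, Mul(-4, Pow(8, -1))), -1)), Mul(3491, Pow(-1749, -1))) = Add(Mul(Mul(-1, 2601), Pow(Add(8, Mul(-4, Rational(1, 8))), -1)), Mul(3491, Rational(-1, 1749))) = Add(Mul(-2601, Pow(Add(8, Rational(-1, 2)), -1)), Rational(-3491, 1749)) = Add(Mul(-2601, Pow(Rational(15, 2), -1)), Rational(-3491, 1749)) = Add(Mul(-2601, Rational(2, 15)), Rational(-3491, 1749)) = Add(Rational(-1734, 5), Rational(-3491, 1749)) = Rational(-3050221, 8745)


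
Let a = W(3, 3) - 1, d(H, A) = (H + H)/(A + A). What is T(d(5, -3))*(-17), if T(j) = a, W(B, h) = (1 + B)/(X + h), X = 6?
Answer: 85/9 ≈ 9.4444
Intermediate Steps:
d(H, A) = H/A (d(H, A) = (2*H)/((2*A)) = (2*H)*(1/(2*A)) = H/A)
W(B, h) = (1 + B)/(6 + h)
a = -5/9 (a = (1 + 3)/(6 + 3) - 1 = 4/9 - 1 = -5/9 ≈ -0.55556)
T(j) = -5/9
T(d(5, -3))*(-17) = -5/9*(-17) = 85/9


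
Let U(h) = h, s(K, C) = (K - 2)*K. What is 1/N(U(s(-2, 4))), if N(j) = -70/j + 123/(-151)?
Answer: -604/5777 ≈ -0.10455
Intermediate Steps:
s(K, C) = K*(-2 + K) (s(K, C) = (-2 + K)*K = K*(-2 + K))
N(j) = -123/151 - 70/j (N(j) = -70/j + 123*(-1/151) = -70/j - 123/151 = -123/151 - 70/j)
1/N(U(s(-2, 4))) = 1/(-123/151 - 70*(-1/(2*(-2 - 2)))) = 1/(-123/151 - 70/((-2*(-4)))) = 1/(-123/151 - 70/8) = 1/(-123/151 - 70*1/8) = 1/(-123/151 - 35/4) = 1/(-5777/604) = -604/5777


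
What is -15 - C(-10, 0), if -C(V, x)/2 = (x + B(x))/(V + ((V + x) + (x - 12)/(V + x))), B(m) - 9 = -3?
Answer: -735/47 ≈ -15.638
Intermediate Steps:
B(m) = 6 (B(m) = 9 - 3 = 6)
C(V, x) = -2*(6 + x)/(x + 2*V + (-12 + x)/(V + x)) (C(V, x) = -2*(x + 6)/(V + ((V + x) + (x - 12)/(V + x))) = -2*(6 + x)/(V + ((V + x) + (-12 + x)/(V + x))) = -2*(6 + x)/(V + (V + x + (-12 + x)/(V + x))) = -2*(6 + x)/(x + 2*V + (-12 + x)/(V + x)))
-15 - C(-10, 0) = -15 - 2*(-1*0² - 6*(-10) - 6*0 - 1*(-10)*0)/(-12 + 0 + (-10)² + (-10 + 0)² - 10*0) = -15 - 2*(-1*0 + 60 + 0 + 0)/(-12 + 0 + 100 + (-10)² + 0) = -15 - 2*(0 + 60 + 0 + 0)/(-12 + 0 + 100 + 100 + 0) = -15 - 2*60/188 = -15 - 1*30/47 = -15 - 30/47 = -735/47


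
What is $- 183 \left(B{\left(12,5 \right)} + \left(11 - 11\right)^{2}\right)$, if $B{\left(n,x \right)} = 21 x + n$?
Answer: $-21411$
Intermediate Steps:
$B{\left(n,x \right)} = n + 21 x$
$- 183 \left(B{\left(12,5 \right)} + \left(11 - 11\right)^{2}\right) = - 183 \left(\left(12 + 21 \cdot 5\right) + \left(11 - 11\right)^{2}\right) = - 183 \left(\left(12 + 105\right) + 0^{2}\right) = - 183 \left(117 + 0\right) = \left(-183\right) 117 = -21411$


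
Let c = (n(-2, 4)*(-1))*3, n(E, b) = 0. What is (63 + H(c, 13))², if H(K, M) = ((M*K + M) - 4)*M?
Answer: 32400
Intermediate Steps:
c = 0 (c = (0*(-1))*3 = 0*3 = 0)
H(K, M) = M*(-4 + M + K*M) (H(K, M) = ((K*M + M) - 4)*M = ((M + K*M) - 4)*M = (-4 + M + K*M)*M = M*(-4 + M + K*M))
(63 + H(c, 13))² = (63 + 13*(-4 + 13 + 0*13))² = (63 + 13*(-4 + 13 + 0))² = (63 + 13*9)² = (63 + 117)² = 180² = 32400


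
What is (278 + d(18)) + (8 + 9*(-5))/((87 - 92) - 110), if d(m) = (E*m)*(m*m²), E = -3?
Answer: -36184713/115 ≈ -3.1465e+5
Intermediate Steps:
d(m) = -3*m⁴ (d(m) = (-3*m)*(m*m²) = (-3*m)*m³ = -3*m⁴)
(278 + d(18)) + (8 + 9*(-5))/((87 - 92) - 110) = (278 - 3*18⁴) + (8 + 9*(-5))/((87 - 92) - 110) = (278 - 3*104976) + (8 - 45)/(-5 - 110) = (278 - 314928) - 37/(-115) = -314650 - 37*(-1/115) = -314650 + 37/115 = -36184713/115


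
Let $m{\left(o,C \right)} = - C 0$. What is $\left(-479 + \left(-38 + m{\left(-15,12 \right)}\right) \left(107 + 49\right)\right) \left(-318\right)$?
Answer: $2037426$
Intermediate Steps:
$m{\left(o,C \right)} = 0$
$\left(-479 + \left(-38 + m{\left(-15,12 \right)}\right) \left(107 + 49\right)\right) \left(-318\right) = \left(-479 + \left(-38 + 0\right) \left(107 + 49\right)\right) \left(-318\right) = \left(-479 - 5928\right) \left(-318\right) = \left(-6407\right) \left(-318\right) = 2037426$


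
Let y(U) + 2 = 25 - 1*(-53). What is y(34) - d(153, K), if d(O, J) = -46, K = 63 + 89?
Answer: 122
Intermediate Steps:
K = 152
y(U) = 76 (y(U) = -2 + (25 - 1*(-53)) = -2 + (25 + 53) = -2 + 78 = 76)
y(34) - d(153, K) = 76 - 1*(-46) = 76 + 46 = 122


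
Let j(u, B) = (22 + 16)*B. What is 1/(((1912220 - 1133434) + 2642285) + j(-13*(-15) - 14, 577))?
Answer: 1/3442997 ≈ 2.9044e-7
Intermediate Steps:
j(u, B) = 38*B
1/(((1912220 - 1133434) + 2642285) + j(-13*(-15) - 14, 577)) = 1/(((1912220 - 1133434) + 2642285) + 38*577) = 1/((778786 + 2642285) + 21926) = 1/(3421071 + 21926) = 1/3442997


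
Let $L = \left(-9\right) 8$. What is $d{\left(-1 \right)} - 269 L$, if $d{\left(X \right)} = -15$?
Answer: $19353$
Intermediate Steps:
$L = -72$
$d{\left(-1 \right)} - 269 L = -15 - -19368 = -15 + 19368 = 19353$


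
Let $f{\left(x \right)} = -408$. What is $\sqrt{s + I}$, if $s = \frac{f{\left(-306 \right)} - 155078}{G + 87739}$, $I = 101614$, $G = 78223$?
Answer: $\frac{\sqrt{699691940934771}}{82981} \approx 318.77$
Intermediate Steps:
$s = - \frac{77743}{82981}$ ($s = \frac{-408 - 155078}{78223 + 87739} = - \frac{155486}{165962} = \left(-155486\right) \frac{1}{165962} = - \frac{77743}{82981} \approx -0.93688$)
$\sqrt{s + I} = \sqrt{- \frac{77743}{82981} + 101614} = \sqrt{\frac{8431953591}{82981}} = \frac{\sqrt{699691940934771}}{82981}$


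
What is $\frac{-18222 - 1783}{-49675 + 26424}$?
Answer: $\frac{20005}{23251} \approx 0.86039$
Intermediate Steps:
$\frac{-18222 - 1783}{-49675 + 26424} = - \frac{20005}{-23251} = \left(-20005\right) \left(- \frac{1}{23251}\right) = \frac{20005}{23251}$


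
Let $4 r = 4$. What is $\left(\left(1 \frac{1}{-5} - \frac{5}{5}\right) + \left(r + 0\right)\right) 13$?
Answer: $- \frac{13}{5} \approx -2.6$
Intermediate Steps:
$r = 1$ ($r = \frac{1}{4} \cdot 4 = 1$)
$\left(\left(1 \frac{1}{-5} - \frac{5}{5}\right) + \left(r + 0\right)\right) 13 = \left(\left(1 \frac{1}{-5} - \frac{5}{5}\right) + \left(1 + 0\right)\right) 13 = \left(\left(1 \left(- \frac{1}{5}\right) - 1\right) + 1\right) 13 = \left(\left(- \frac{1}{5} - 1\right) + 1\right) 13 = \left(- \frac{6}{5} + 1\right) 13 = \left(- \frac{1}{5}\right) 13 = - \frac{13}{5}$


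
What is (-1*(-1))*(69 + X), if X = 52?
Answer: 121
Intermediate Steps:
(-1*(-1))*(69 + X) = (-1*(-1))*(69 + 52) = 1*121 = 121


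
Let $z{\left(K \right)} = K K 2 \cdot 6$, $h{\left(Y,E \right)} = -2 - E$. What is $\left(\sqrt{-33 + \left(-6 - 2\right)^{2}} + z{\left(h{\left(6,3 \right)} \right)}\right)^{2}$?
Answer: $\left(300 + \sqrt{31}\right)^{2} \approx 93372.0$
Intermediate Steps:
$z{\left(K \right)} = 12 K^{2}$ ($z{\left(K \right)} = K^{2} \cdot 2 \cdot 6 = 2 K^{2} \cdot 6 = 12 K^{2}$)
$\left(\sqrt{-33 + \left(-6 - 2\right)^{2}} + z{\left(h{\left(6,3 \right)} \right)}\right)^{2} = \left(\sqrt{-33 + \left(-6 - 2\right)^{2}} + 12 \left(-2 - 3\right)^{2}\right)^{2} = \left(\sqrt{-33 + \left(-8\right)^{2}} + 12 \left(-2 - 3\right)^{2}\right)^{2} = \left(\sqrt{-33 + 64} + 12 \left(-5\right)^{2}\right)^{2} = \left(\sqrt{31} + 12 \cdot 25\right)^{2} = \left(\sqrt{31} + 300\right)^{2} = \left(300 + \sqrt{31}\right)^{2}$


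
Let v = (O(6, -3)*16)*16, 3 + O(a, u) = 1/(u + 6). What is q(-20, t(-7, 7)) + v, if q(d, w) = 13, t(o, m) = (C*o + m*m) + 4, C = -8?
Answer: -2009/3 ≈ -669.67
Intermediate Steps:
O(a, u) = -3 + 1/(6 + u) (O(a, u) = -3 + 1/(u + 6) = -3 + 1/(6 + u))
t(o, m) = 4 + m**2 - 8*o (t(o, m) = (-8*o + m*m) + 4 = (-8*o + m**2) + 4 = (m**2 - 8*o) + 4 = 4 + m**2 - 8*o)
v = -2048/3 (v = (((-17 - 3*(-3))/(6 - 3))*16)*16 = (((-17 + 9)/3)*16)*16 = (((1/3)*(-8))*16)*16 = -8/3*16*16 = -128/3*16 = -2048/3 ≈ -682.67)
q(-20, t(-7, 7)) + v = 13 - 2048/3 = -2009/3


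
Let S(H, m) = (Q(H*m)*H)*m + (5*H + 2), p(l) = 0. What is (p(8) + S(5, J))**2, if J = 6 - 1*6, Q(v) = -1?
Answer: 729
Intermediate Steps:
J = 0 (J = 6 - 6 = 0)
S(H, m) = 2 + 5*H - H*m (S(H, m) = (-H)*m + (5*H + 2) = -H*m + (2 + 5*H) = 2 + 5*H - H*m)
(p(8) + S(5, J))**2 = (0 + (2 + 5*5 - 1*5*0))**2 = (0 + (2 + 25 + 0))**2 = (0 + 27)**2 = 27**2 = 729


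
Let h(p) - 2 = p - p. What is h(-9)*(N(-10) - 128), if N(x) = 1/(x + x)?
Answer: -2561/10 ≈ -256.10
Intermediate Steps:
h(p) = 2 (h(p) = 2 + (p - p) = 2 + 0 = 2)
N(x) = 1/(2*x)
h(-9)*(N(-10) - 128) = 2*((½)/(-10) - 128) = 2*((½)*(-⅒) - 128) = 2*(-1/20 - 128) = 2*(-2561/20) = -2561/10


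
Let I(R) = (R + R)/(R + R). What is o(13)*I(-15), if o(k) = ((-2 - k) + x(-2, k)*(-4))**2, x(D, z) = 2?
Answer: 529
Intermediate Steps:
o(k) = (-10 - k)**2 (o(k) = ((-2 - k) + 2*(-4))**2 = ((-2 - k) - 8)**2 = (-10 - k)**2)
I(R) = 1 (I(R) = (2*R)/((2*R)) = (2*R)*(1/(2*R)) = 1)
o(13)*I(-15) = (10 + 13)**2*1 = 23**2*1 = 529*1 = 529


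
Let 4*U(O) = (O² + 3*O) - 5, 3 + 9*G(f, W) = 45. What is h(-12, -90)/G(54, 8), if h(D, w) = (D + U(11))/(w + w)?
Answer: -101/3360 ≈ -0.030060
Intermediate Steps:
G(f, W) = 14/3 (G(f, W) = -⅓ + (⅑)*45 = -⅓ + 5 = 14/3)
U(O) = -5/4 + O²/4 + 3*O/4 (U(O) = ((O² + 3*O) - 5)/4 = (-5 + O² + 3*O)/4 = -5/4 + O²/4 + 3*O/4)
h(D, w) = (149/4 + D)/(2*w) (h(D, w) = (D + (-5/4 + (¼)*11² + (¾)*11))/(w + w) = (D + (-5/4 + (¼)*121 + 33/4))/((2*w)) = (D + (-5/4 + 121/4 + 33/4))*(1/(2*w)) = (D + 149/4)*(1/(2*w)) = (149/4 + D)*(1/(2*w)) = (149/4 + D)/(2*w))
h(-12, -90)/G(54, 8) = ((⅛)*(149 + 4*(-12))/(-90))/(14/3) = ((⅛)*(-1/90)*(149 - 48))*(3/14) = ((⅛)*(-1/90)*101)*(3/14) = -101/720*3/14 = -101/3360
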